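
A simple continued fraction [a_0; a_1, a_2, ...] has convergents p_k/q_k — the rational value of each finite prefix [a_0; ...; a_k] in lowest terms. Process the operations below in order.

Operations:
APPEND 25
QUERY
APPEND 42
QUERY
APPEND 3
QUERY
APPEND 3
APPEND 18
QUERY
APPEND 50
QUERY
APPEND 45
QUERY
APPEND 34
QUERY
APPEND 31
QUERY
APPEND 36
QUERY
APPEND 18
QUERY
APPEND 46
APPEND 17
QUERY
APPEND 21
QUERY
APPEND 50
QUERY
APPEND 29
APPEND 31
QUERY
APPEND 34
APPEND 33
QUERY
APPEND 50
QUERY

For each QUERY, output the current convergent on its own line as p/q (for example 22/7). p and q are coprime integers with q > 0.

25/1
1051/42
3178/127
193708/7741
9695985/387473
436513033/17444026
14851139107/593484357
460821825350/18415459093
16604436851707/663550011705
299340685156076/11962315669783
234666031903686527/9377773519639074
4941772945931448270/197484173983242277
247323313328476100027/9883586472681752924
222744176956952364920670/8901349834807058142187
250378562212020073171431159/10005680973720424178219410
12526508589935399510717209783/500586981401896530641881931

APPEND 25: p_0 = 25·1 + 0 = 25, q_0 = 25·0 + 1 = 1 → 25/1
APPEND 42: p_1 = 42·25 + 1 = 1051, q_1 = 42·1 + 0 = 42 → 1051/42
APPEND 3: p_2 = 3·1051 + 25 = 3178, q_2 = 3·42 + 1 = 127 → 3178/127
APPEND 3: p_3 = 3·3178 + 1051 = 10585, q_3 = 3·127 + 42 = 423 → 10585/423
APPEND 18: p_4 = 18·10585 + 3178 = 193708, q_4 = 18·423 + 127 = 7741 → 193708/7741
APPEND 50: p_5 = 50·193708 + 10585 = 9695985, q_5 = 50·7741 + 423 = 387473 → 9695985/387473
APPEND 45: p_6 = 45·9695985 + 193708 = 436513033, q_6 = 45·387473 + 7741 = 17444026 → 436513033/17444026
APPEND 34: p_7 = 34·436513033 + 9695985 = 14851139107, q_7 = 34·17444026 + 387473 = 593484357 → 14851139107/593484357
APPEND 31: p_8 = 31·14851139107 + 436513033 = 460821825350, q_8 = 31·593484357 + 17444026 = 18415459093 → 460821825350/18415459093
APPEND 36: p_9 = 36·460821825350 + 14851139107 = 16604436851707, q_9 = 36·18415459093 + 593484357 = 663550011705 → 16604436851707/663550011705
APPEND 18: p_10 = 18·16604436851707 + 460821825350 = 299340685156076, q_10 = 18·663550011705 + 18415459093 = 11962315669783 → 299340685156076/11962315669783
APPEND 46: p_11 = 46·299340685156076 + 16604436851707 = 13786275954031203, q_11 = 46·11962315669783 + 663550011705 = 550930070821723 → 13786275954031203/550930070821723
APPEND 17: p_12 = 17·13786275954031203 + 299340685156076 = 234666031903686527, q_12 = 17·550930070821723 + 11962315669783 = 9377773519639074 → 234666031903686527/9377773519639074
APPEND 21: p_13 = 21·234666031903686527 + 13786275954031203 = 4941772945931448270, q_13 = 21·9377773519639074 + 550930070821723 = 197484173983242277 → 4941772945931448270/197484173983242277
APPEND 50: p_14 = 50·4941772945931448270 + 234666031903686527 = 247323313328476100027, q_14 = 50·197484173983242277 + 9377773519639074 = 9883586472681752924 → 247323313328476100027/9883586472681752924
APPEND 29: p_15 = 29·247323313328476100027 + 4941772945931448270 = 7177317859471738349053, q_15 = 29·9883586472681752924 + 197484173983242277 = 286821491881754077073 → 7177317859471738349053/286821491881754077073
APPEND 31: p_16 = 31·7177317859471738349053 + 247323313328476100027 = 222744176956952364920670, q_16 = 31·286821491881754077073 + 9883586472681752924 = 8901349834807058142187 → 222744176956952364920670/8901349834807058142187
APPEND 34: p_17 = 34·222744176956952364920670 + 7177317859471738349053 = 7580479334395852145651833, q_17 = 34·8901349834807058142187 + 286821491881754077073 = 302932715875321730911431 → 7580479334395852145651833/302932715875321730911431
APPEND 33: p_18 = 33·7580479334395852145651833 + 222744176956952364920670 = 250378562212020073171431159, q_18 = 33·302932715875321730911431 + 8901349834807058142187 = 10005680973720424178219410 → 250378562212020073171431159/10005680973720424178219410
APPEND 50: p_19 = 50·250378562212020073171431159 + 7580479334395852145651833 = 12526508589935399510717209783, q_19 = 50·10005680973720424178219410 + 302932715875321730911431 = 500586981401896530641881931 → 12526508589935399510717209783/500586981401896530641881931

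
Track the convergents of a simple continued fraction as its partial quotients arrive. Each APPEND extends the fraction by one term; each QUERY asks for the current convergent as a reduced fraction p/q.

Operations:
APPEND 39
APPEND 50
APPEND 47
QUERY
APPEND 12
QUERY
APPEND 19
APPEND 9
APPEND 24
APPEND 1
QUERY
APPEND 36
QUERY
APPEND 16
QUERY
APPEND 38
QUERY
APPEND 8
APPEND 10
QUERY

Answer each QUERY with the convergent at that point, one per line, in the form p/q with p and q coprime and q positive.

91736/2351
1102783/28262
4783652113/122594904
176804623881/4531129225
2833657634209/72620662504
107855794723823/2764116304377
8764655948971753/224619627279577

APPEND 39: p_0 = 39·1 + 0 = 39, q_0 = 39·0 + 1 = 1 → 39/1
APPEND 50: p_1 = 50·39 + 1 = 1951, q_1 = 50·1 + 0 = 50 → 1951/50
APPEND 47: p_2 = 47·1951 + 39 = 91736, q_2 = 47·50 + 1 = 2351 → 91736/2351
APPEND 12: p_3 = 12·91736 + 1951 = 1102783, q_3 = 12·2351 + 50 = 28262 → 1102783/28262
APPEND 19: p_4 = 19·1102783 + 91736 = 21044613, q_4 = 19·28262 + 2351 = 539329 → 21044613/539329
APPEND 9: p_5 = 9·21044613 + 1102783 = 190504300, q_5 = 9·539329 + 28262 = 4882223 → 190504300/4882223
APPEND 24: p_6 = 24·190504300 + 21044613 = 4593147813, q_6 = 24·4882223 + 539329 = 117712681 → 4593147813/117712681
APPEND 1: p_7 = 1·4593147813 + 190504300 = 4783652113, q_7 = 1·117712681 + 4882223 = 122594904 → 4783652113/122594904
APPEND 36: p_8 = 36·4783652113 + 4593147813 = 176804623881, q_8 = 36·122594904 + 117712681 = 4531129225 → 176804623881/4531129225
APPEND 16: p_9 = 16·176804623881 + 4783652113 = 2833657634209, q_9 = 16·4531129225 + 122594904 = 72620662504 → 2833657634209/72620662504
APPEND 38: p_10 = 38·2833657634209 + 176804623881 = 107855794723823, q_10 = 38·72620662504 + 4531129225 = 2764116304377 → 107855794723823/2764116304377
APPEND 8: p_11 = 8·107855794723823 + 2833657634209 = 865680015424793, q_11 = 8·2764116304377 + 72620662504 = 22185551097520 → 865680015424793/22185551097520
APPEND 10: p_12 = 10·865680015424793 + 107855794723823 = 8764655948971753, q_12 = 10·22185551097520 + 2764116304377 = 224619627279577 → 8764655948971753/224619627279577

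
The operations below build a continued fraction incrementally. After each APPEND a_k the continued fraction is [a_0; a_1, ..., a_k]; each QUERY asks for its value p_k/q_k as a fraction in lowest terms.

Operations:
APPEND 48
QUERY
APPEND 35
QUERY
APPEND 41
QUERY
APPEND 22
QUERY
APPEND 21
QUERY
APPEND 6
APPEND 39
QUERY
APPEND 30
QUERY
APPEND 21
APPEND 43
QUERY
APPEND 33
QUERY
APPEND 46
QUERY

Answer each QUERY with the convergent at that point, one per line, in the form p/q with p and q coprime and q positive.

APPEND 48: p_0 = 48·1 + 0 = 48, q_0 = 48·0 + 1 = 1 → 48/1
APPEND 35: p_1 = 35·48 + 1 = 1681, q_1 = 35·1 + 0 = 35 → 1681/35
APPEND 41: p_2 = 41·1681 + 48 = 68969, q_2 = 41·35 + 1 = 1436 → 68969/1436
APPEND 22: p_3 = 22·68969 + 1681 = 1518999, q_3 = 22·1436 + 35 = 31627 → 1518999/31627
APPEND 21: p_4 = 21·1518999 + 68969 = 31967948, q_4 = 21·31627 + 1436 = 665603 → 31967948/665603
APPEND 6: p_5 = 6·31967948 + 1518999 = 193326687, q_5 = 6·665603 + 31627 = 4025245 → 193326687/4025245
APPEND 39: p_6 = 39·193326687 + 31967948 = 7571708741, q_6 = 39·4025245 + 665603 = 157650158 → 7571708741/157650158
APPEND 30: p_7 = 30·7571708741 + 193326687 = 227344588917, q_7 = 30·157650158 + 4025245 = 4733529985 → 227344588917/4733529985
APPEND 21: p_8 = 21·227344588917 + 7571708741 = 4781808075998, q_8 = 21·4733529985 + 157650158 = 99561779843 → 4781808075998/99561779843
APPEND 43: p_9 = 43·4781808075998 + 227344588917 = 205845091856831, q_9 = 43·99561779843 + 4733529985 = 4285890063234 → 205845091856831/4285890063234
APPEND 33: p_10 = 33·205845091856831 + 4781808075998 = 6797669839351421, q_10 = 33·4285890063234 + 99561779843 = 141533933866565 → 6797669839351421/141533933866565
APPEND 46: p_11 = 46·6797669839351421 + 205845091856831 = 312898657702022197, q_11 = 46·141533933866565 + 4285890063234 = 6514846847925224 → 312898657702022197/6514846847925224

48/1
1681/35
68969/1436
1518999/31627
31967948/665603
7571708741/157650158
227344588917/4733529985
205845091856831/4285890063234
6797669839351421/141533933866565
312898657702022197/6514846847925224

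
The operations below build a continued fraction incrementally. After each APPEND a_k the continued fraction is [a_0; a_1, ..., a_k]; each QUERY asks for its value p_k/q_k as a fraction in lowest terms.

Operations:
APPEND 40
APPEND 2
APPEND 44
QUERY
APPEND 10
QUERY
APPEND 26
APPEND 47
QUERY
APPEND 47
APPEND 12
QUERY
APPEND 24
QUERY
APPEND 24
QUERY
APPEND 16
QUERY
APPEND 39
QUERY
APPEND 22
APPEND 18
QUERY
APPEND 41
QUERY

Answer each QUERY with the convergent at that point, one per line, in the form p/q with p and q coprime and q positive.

APPEND 40: p_0 = 40·1 + 0 = 40, q_0 = 40·0 + 1 = 1 → 40/1
APPEND 2: p_1 = 2·40 + 1 = 81, q_1 = 2·1 + 0 = 2 → 81/2
APPEND 44: p_2 = 44·81 + 40 = 3604, q_2 = 44·2 + 1 = 89 → 3604/89
APPEND 10: p_3 = 10·3604 + 81 = 36121, q_3 = 10·89 + 2 = 892 → 36121/892
APPEND 26: p_4 = 26·36121 + 3604 = 942750, q_4 = 26·892 + 89 = 23281 → 942750/23281
APPEND 47: p_5 = 47·942750 + 36121 = 44345371, q_5 = 47·23281 + 892 = 1095099 → 44345371/1095099
APPEND 47: p_6 = 47·44345371 + 942750 = 2085175187, q_6 = 47·1095099 + 23281 = 51492934 → 2085175187/51492934
APPEND 12: p_7 = 12·2085175187 + 44345371 = 25066447615, q_7 = 12·51492934 + 1095099 = 619010307 → 25066447615/619010307
APPEND 24: p_8 = 24·25066447615 + 2085175187 = 603679917947, q_8 = 24·619010307 + 51492934 = 14907740302 → 603679917947/14907740302
APPEND 24: p_9 = 24·603679917947 + 25066447615 = 14513384478343, q_9 = 24·14907740302 + 619010307 = 358404777555 → 14513384478343/358404777555
APPEND 16: p_10 = 16·14513384478343 + 603679917947 = 232817831571435, q_10 = 16·358404777555 + 14907740302 = 5749384181182 → 232817831571435/5749384181182
APPEND 39: p_11 = 39·232817831571435 + 14513384478343 = 9094408815764308, q_11 = 39·5749384181182 + 358404777555 = 224584387843653 → 9094408815764308/224584387843653
APPEND 22: p_12 = 22·9094408815764308 + 232817831571435 = 200309811778386211, q_12 = 22·224584387843653 + 5749384181182 = 4946605916741548 → 200309811778386211/4946605916741548
APPEND 18: p_13 = 18·200309811778386211 + 9094408815764308 = 3614671020826716106, q_13 = 18·4946605916741548 + 224584387843653 = 89263490889191517 → 3614671020826716106/89263490889191517
APPEND 41: p_14 = 41·3614671020826716106 + 200309811778386211 = 148401821665673746557, q_14 = 41·89263490889191517 + 4946605916741548 = 3664749732373593745 → 148401821665673746557/3664749732373593745

3604/89
36121/892
44345371/1095099
25066447615/619010307
603679917947/14907740302
14513384478343/358404777555
232817831571435/5749384181182
9094408815764308/224584387843653
3614671020826716106/89263490889191517
148401821665673746557/3664749732373593745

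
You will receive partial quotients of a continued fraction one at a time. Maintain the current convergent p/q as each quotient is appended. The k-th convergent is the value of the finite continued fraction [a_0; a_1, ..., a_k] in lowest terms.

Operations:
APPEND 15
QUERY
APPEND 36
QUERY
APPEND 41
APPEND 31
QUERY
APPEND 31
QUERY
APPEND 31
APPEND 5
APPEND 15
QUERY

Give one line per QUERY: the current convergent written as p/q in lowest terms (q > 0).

APPEND 15: p_0 = 15·1 + 0 = 15, q_0 = 15·0 + 1 = 1 → 15/1
APPEND 36: p_1 = 36·15 + 1 = 541, q_1 = 36·1 + 0 = 36 → 541/36
APPEND 41: p_2 = 41·541 + 15 = 22196, q_2 = 41·36 + 1 = 1477 → 22196/1477
APPEND 31: p_3 = 31·22196 + 541 = 688617, q_3 = 31·1477 + 36 = 45823 → 688617/45823
APPEND 31: p_4 = 31·688617 + 22196 = 21369323, q_4 = 31·45823 + 1477 = 1421990 → 21369323/1421990
APPEND 31: p_5 = 31·21369323 + 688617 = 663137630, q_5 = 31·1421990 + 45823 = 44127513 → 663137630/44127513
APPEND 5: p_6 = 5·663137630 + 21369323 = 3337057473, q_6 = 5·44127513 + 1421990 = 222059555 → 3337057473/222059555
APPEND 15: p_7 = 15·3337057473 + 663137630 = 50718999725, q_7 = 15·222059555 + 44127513 = 3375020838 → 50718999725/3375020838

15/1
541/36
688617/45823
21369323/1421990
50718999725/3375020838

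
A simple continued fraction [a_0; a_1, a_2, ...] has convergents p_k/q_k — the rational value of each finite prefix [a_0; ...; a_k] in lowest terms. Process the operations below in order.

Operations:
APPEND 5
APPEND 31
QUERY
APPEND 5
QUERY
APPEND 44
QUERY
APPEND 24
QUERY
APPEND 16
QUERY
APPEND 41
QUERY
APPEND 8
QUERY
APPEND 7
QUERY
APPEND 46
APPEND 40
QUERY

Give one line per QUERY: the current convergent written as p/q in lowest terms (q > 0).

156/31
785/156
34696/6895
833489/165636
13370520/2657071
549024809/109105547
4405568992/875501447
31388007753/6237615676
57961545032953/11518470517396

APPEND 5: p_0 = 5·1 + 0 = 5, q_0 = 5·0 + 1 = 1 → 5/1
APPEND 31: p_1 = 31·5 + 1 = 156, q_1 = 31·1 + 0 = 31 → 156/31
APPEND 5: p_2 = 5·156 + 5 = 785, q_2 = 5·31 + 1 = 156 → 785/156
APPEND 44: p_3 = 44·785 + 156 = 34696, q_3 = 44·156 + 31 = 6895 → 34696/6895
APPEND 24: p_4 = 24·34696 + 785 = 833489, q_4 = 24·6895 + 156 = 165636 → 833489/165636
APPEND 16: p_5 = 16·833489 + 34696 = 13370520, q_5 = 16·165636 + 6895 = 2657071 → 13370520/2657071
APPEND 41: p_6 = 41·13370520 + 833489 = 549024809, q_6 = 41·2657071 + 165636 = 109105547 → 549024809/109105547
APPEND 8: p_7 = 8·549024809 + 13370520 = 4405568992, q_7 = 8·109105547 + 2657071 = 875501447 → 4405568992/875501447
APPEND 7: p_8 = 7·4405568992 + 549024809 = 31388007753, q_8 = 7·875501447 + 109105547 = 6237615676 → 31388007753/6237615676
APPEND 46: p_9 = 46·31388007753 + 4405568992 = 1448253925630, q_9 = 46·6237615676 + 875501447 = 287805822543 → 1448253925630/287805822543
APPEND 40: p_10 = 40·1448253925630 + 31388007753 = 57961545032953, q_10 = 40·287805822543 + 6237615676 = 11518470517396 → 57961545032953/11518470517396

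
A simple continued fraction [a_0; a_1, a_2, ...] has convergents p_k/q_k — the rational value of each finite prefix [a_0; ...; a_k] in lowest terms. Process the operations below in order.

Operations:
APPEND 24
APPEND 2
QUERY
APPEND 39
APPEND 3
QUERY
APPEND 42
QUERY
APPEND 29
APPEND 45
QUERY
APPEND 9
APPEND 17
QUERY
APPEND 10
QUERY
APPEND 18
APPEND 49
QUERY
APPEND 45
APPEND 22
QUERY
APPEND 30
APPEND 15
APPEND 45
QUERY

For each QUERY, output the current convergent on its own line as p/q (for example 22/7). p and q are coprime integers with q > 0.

49/2
5854/239
247803/10117
323894148/13223557
50001965189/2041419522
502941891363/20533500865
446547786367790/18231110820373
442729121322693796/18075207000561667
9012059528143322148248/367933423909209750627

APPEND 24: p_0 = 24·1 + 0 = 24, q_0 = 24·0 + 1 = 1 → 24/1
APPEND 2: p_1 = 2·24 + 1 = 49, q_1 = 2·1 + 0 = 2 → 49/2
APPEND 39: p_2 = 39·49 + 24 = 1935, q_2 = 39·2 + 1 = 79 → 1935/79
APPEND 3: p_3 = 3·1935 + 49 = 5854, q_3 = 3·79 + 2 = 239 → 5854/239
APPEND 42: p_4 = 42·5854 + 1935 = 247803, q_4 = 42·239 + 79 = 10117 → 247803/10117
APPEND 29: p_5 = 29·247803 + 5854 = 7192141, q_5 = 29·10117 + 239 = 293632 → 7192141/293632
APPEND 45: p_6 = 45·7192141 + 247803 = 323894148, q_6 = 45·293632 + 10117 = 13223557 → 323894148/13223557
APPEND 9: p_7 = 9·323894148 + 7192141 = 2922239473, q_7 = 9·13223557 + 293632 = 119305645 → 2922239473/119305645
APPEND 17: p_8 = 17·2922239473 + 323894148 = 50001965189, q_8 = 17·119305645 + 13223557 = 2041419522 → 50001965189/2041419522
APPEND 10: p_9 = 10·50001965189 + 2922239473 = 502941891363, q_9 = 10·2041419522 + 119305645 = 20533500865 → 502941891363/20533500865
APPEND 18: p_10 = 18·502941891363 + 50001965189 = 9102956009723, q_10 = 18·20533500865 + 2041419522 = 371644435092 → 9102956009723/371644435092
APPEND 49: p_11 = 49·9102956009723 + 502941891363 = 446547786367790, q_11 = 49·371644435092 + 20533500865 = 18231110820373 → 446547786367790/18231110820373
APPEND 45: p_12 = 45·446547786367790 + 9102956009723 = 20103753342560273, q_12 = 45·18231110820373 + 371644435092 = 820771631351877 → 20103753342560273/820771631351877
APPEND 22: p_13 = 22·20103753342560273 + 446547786367790 = 442729121322693796, q_13 = 22·820771631351877 + 18231110820373 = 18075207000561667 → 442729121322693796/18075207000561667
APPEND 30: p_14 = 30·442729121322693796 + 20103753342560273 = 13301977393023374153, q_14 = 30·18075207000561667 + 820771631351877 = 543076981648201887 → 13301977393023374153/543076981648201887
APPEND 15: p_15 = 15·13301977393023374153 + 442729121322693796 = 199972390016673306091, q_15 = 15·543076981648201887 + 18075207000561667 = 8164229931723589972 → 199972390016673306091/8164229931723589972
APPEND 45: p_16 = 45·199972390016673306091 + 13301977393023374153 = 9012059528143322148248, q_16 = 45·8164229931723589972 + 543076981648201887 = 367933423909209750627 → 9012059528143322148248/367933423909209750627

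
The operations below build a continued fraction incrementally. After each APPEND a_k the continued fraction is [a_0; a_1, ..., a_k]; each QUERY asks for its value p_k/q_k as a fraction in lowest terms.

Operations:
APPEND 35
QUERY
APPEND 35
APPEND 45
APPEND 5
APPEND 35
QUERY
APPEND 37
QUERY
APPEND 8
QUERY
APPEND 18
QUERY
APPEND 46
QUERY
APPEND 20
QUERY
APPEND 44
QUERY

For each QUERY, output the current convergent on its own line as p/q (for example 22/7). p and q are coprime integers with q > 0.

35/1
9758990/278601
361359881/10316152
2900638038/82807817
52572844565/1500856858
2421251488028/69122223285
48477602605125/1383945322558
2135435766113528/60962716415837

APPEND 35: p_0 = 35·1 + 0 = 35, q_0 = 35·0 + 1 = 1 → 35/1
APPEND 35: p_1 = 35·35 + 1 = 1226, q_1 = 35·1 + 0 = 35 → 1226/35
APPEND 45: p_2 = 45·1226 + 35 = 55205, q_2 = 45·35 + 1 = 1576 → 55205/1576
APPEND 5: p_3 = 5·55205 + 1226 = 277251, q_3 = 5·1576 + 35 = 7915 → 277251/7915
APPEND 35: p_4 = 35·277251 + 55205 = 9758990, q_4 = 35·7915 + 1576 = 278601 → 9758990/278601
APPEND 37: p_5 = 37·9758990 + 277251 = 361359881, q_5 = 37·278601 + 7915 = 10316152 → 361359881/10316152
APPEND 8: p_6 = 8·361359881 + 9758990 = 2900638038, q_6 = 8·10316152 + 278601 = 82807817 → 2900638038/82807817
APPEND 18: p_7 = 18·2900638038 + 361359881 = 52572844565, q_7 = 18·82807817 + 10316152 = 1500856858 → 52572844565/1500856858
APPEND 46: p_8 = 46·52572844565 + 2900638038 = 2421251488028, q_8 = 46·1500856858 + 82807817 = 69122223285 → 2421251488028/69122223285
APPEND 20: p_9 = 20·2421251488028 + 52572844565 = 48477602605125, q_9 = 20·69122223285 + 1500856858 = 1383945322558 → 48477602605125/1383945322558
APPEND 44: p_10 = 44·48477602605125 + 2421251488028 = 2135435766113528, q_10 = 44·1383945322558 + 69122223285 = 60962716415837 → 2135435766113528/60962716415837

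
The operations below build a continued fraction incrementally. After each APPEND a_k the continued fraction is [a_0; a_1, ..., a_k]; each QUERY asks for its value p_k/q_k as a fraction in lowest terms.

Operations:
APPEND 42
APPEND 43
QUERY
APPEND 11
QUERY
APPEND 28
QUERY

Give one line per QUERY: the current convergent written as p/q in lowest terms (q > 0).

1807/43
19919/474
559539/13315

APPEND 42: p_0 = 42·1 + 0 = 42, q_0 = 42·0 + 1 = 1 → 42/1
APPEND 43: p_1 = 43·42 + 1 = 1807, q_1 = 43·1 + 0 = 43 → 1807/43
APPEND 11: p_2 = 11·1807 + 42 = 19919, q_2 = 11·43 + 1 = 474 → 19919/474
APPEND 28: p_3 = 28·19919 + 1807 = 559539, q_3 = 28·474 + 43 = 13315 → 559539/13315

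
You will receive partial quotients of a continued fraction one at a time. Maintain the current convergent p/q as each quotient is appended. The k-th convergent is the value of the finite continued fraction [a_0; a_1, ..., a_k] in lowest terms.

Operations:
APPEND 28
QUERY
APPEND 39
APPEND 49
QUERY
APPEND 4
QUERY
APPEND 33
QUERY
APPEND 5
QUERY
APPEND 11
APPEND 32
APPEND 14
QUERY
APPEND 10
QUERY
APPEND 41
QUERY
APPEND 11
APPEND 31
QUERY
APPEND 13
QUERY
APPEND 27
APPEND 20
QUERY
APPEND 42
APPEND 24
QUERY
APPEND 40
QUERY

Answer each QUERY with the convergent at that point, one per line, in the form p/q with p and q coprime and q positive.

28/1
53585/1912
215433/7687
7162874/255583
36029803/1285602
181671744685/6482343473
1829665179277/65285430892
75197944095042/2683185010045
25774416501061951/919673121793042
335896421564030102/11985330903850933
182235452396161524202/6502457481419215593
184093850934896494912738/6568768165332606970929
7371417021374297310400709/263024154351131411660299

APPEND 28: p_0 = 28·1 + 0 = 28, q_0 = 28·0 + 1 = 1 → 28/1
APPEND 39: p_1 = 39·28 + 1 = 1093, q_1 = 39·1 + 0 = 39 → 1093/39
APPEND 49: p_2 = 49·1093 + 28 = 53585, q_2 = 49·39 + 1 = 1912 → 53585/1912
APPEND 4: p_3 = 4·53585 + 1093 = 215433, q_3 = 4·1912 + 39 = 7687 → 215433/7687
APPEND 33: p_4 = 33·215433 + 53585 = 7162874, q_4 = 33·7687 + 1912 = 255583 → 7162874/255583
APPEND 5: p_5 = 5·7162874 + 215433 = 36029803, q_5 = 5·255583 + 7687 = 1285602 → 36029803/1285602
APPEND 11: p_6 = 11·36029803 + 7162874 = 403490707, q_6 = 11·1285602 + 255583 = 14397205 → 403490707/14397205
APPEND 32: p_7 = 32·403490707 + 36029803 = 12947732427, q_7 = 32·14397205 + 1285602 = 461996162 → 12947732427/461996162
APPEND 14: p_8 = 14·12947732427 + 403490707 = 181671744685, q_8 = 14·461996162 + 14397205 = 6482343473 → 181671744685/6482343473
APPEND 10: p_9 = 10·181671744685 + 12947732427 = 1829665179277, q_9 = 10·6482343473 + 461996162 = 65285430892 → 1829665179277/65285430892
APPEND 41: p_10 = 41·1829665179277 + 181671744685 = 75197944095042, q_10 = 41·65285430892 + 6482343473 = 2683185010045 → 75197944095042/2683185010045
APPEND 11: p_11 = 11·75197944095042 + 1829665179277 = 829007050224739, q_11 = 11·2683185010045 + 65285430892 = 29580320541387 → 829007050224739/29580320541387
APPEND 31: p_12 = 31·829007050224739 + 75197944095042 = 25774416501061951, q_12 = 31·29580320541387 + 2683185010045 = 919673121793042 → 25774416501061951/919673121793042
APPEND 13: p_13 = 13·25774416501061951 + 829007050224739 = 335896421564030102, q_13 = 13·919673121793042 + 29580320541387 = 11985330903850933 → 335896421564030102/11985330903850933
APPEND 27: p_14 = 27·335896421564030102 + 25774416501061951 = 9094977798729874705, q_14 = 27·11985330903850933 + 919673121793042 = 324523607525768233 → 9094977798729874705/324523607525768233
APPEND 20: p_15 = 20·9094977798729874705 + 335896421564030102 = 182235452396161524202, q_15 = 20·324523607525768233 + 11985330903850933 = 6502457481419215593 → 182235452396161524202/6502457481419215593
APPEND 42: p_16 = 42·182235452396161524202 + 9094977798729874705 = 7662983978437513891189, q_16 = 42·6502457481419215593 + 324523607525768233 = 273427737827132823139 → 7662983978437513891189/273427737827132823139
APPEND 24: p_17 = 24·7662983978437513891189 + 182235452396161524202 = 184093850934896494912738, q_17 = 24·273427737827132823139 + 6502457481419215593 = 6568768165332606970929 → 184093850934896494912738/6568768165332606970929
APPEND 40: p_18 = 40·184093850934896494912738 + 7662983978437513891189 = 7371417021374297310400709, q_18 = 40·6568768165332606970929 + 273427737827132823139 = 263024154351131411660299 → 7371417021374297310400709/263024154351131411660299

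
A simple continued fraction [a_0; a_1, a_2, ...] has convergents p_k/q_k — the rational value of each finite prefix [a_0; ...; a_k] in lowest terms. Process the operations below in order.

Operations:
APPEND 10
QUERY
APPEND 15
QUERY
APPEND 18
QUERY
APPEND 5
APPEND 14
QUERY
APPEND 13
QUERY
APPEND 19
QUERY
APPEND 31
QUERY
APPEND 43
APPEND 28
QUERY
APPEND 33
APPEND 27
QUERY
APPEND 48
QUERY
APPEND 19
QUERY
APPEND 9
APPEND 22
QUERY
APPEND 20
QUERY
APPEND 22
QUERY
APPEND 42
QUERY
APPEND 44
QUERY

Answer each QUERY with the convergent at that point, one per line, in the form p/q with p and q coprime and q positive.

APPEND 10: p_0 = 10·1 + 0 = 10, q_0 = 10·0 + 1 = 1 → 10/1
APPEND 15: p_1 = 15·10 + 1 = 151, q_1 = 15·1 + 0 = 15 → 151/15
APPEND 18: p_2 = 18·151 + 10 = 2728, q_2 = 18·15 + 1 = 271 → 2728/271
APPEND 5: p_3 = 5·2728 + 151 = 13791, q_3 = 5·271 + 15 = 1370 → 13791/1370
APPEND 14: p_4 = 14·13791 + 2728 = 195802, q_4 = 14·1370 + 271 = 19451 → 195802/19451
APPEND 13: p_5 = 13·195802 + 13791 = 2559217, q_5 = 13·19451 + 1370 = 254233 → 2559217/254233
APPEND 19: p_6 = 19·2559217 + 195802 = 48820925, q_6 = 19·254233 + 19451 = 4849878 → 48820925/4849878
APPEND 31: p_7 = 31·48820925 + 2559217 = 1516007892, q_7 = 31·4849878 + 254233 = 150600451 → 1516007892/150600451
APPEND 43: p_8 = 43·1516007892 + 48820925 = 65237160281, q_8 = 43·150600451 + 4849878 = 6480669271 → 65237160281/6480669271
APPEND 28: p_9 = 28·65237160281 + 1516007892 = 1828156495760, q_9 = 28·6480669271 + 150600451 = 181609340039 → 1828156495760/181609340039
APPEND 33: p_10 = 33·1828156495760 + 65237160281 = 60394401520361, q_10 = 33·181609340039 + 6480669271 = 5999588890558 → 60394401520361/5999588890558
APPEND 27: p_11 = 27·60394401520361 + 1828156495760 = 1632476997545507, q_11 = 27·5999588890558 + 181609340039 = 162170509385105 → 1632476997545507/162170509385105
APPEND 48: p_12 = 48·1632476997545507 + 60394401520361 = 78419290283704697, q_12 = 48·162170509385105 + 5999588890558 = 7790184039375598 → 78419290283704697/7790184039375598
APPEND 19: p_13 = 19·78419290283704697 + 1632476997545507 = 1491598992387934750, q_13 = 19·7790184039375598 + 162170509385105 = 148175667257521467 → 1491598992387934750/148175667257521467
APPEND 9: p_14 = 9·1491598992387934750 + 78419290283704697 = 13502810221775117447, q_14 = 9·148175667257521467 + 7790184039375598 = 1341371189357068801 → 13502810221775117447/1341371189357068801
APPEND 22: p_15 = 22·13502810221775117447 + 1491598992387934750 = 298553423871440518584, q_15 = 22·1341371189357068801 + 148175667257521467 = 29658341833113035089 → 298553423871440518584/29658341833113035089
APPEND 20: p_16 = 20·298553423871440518584 + 13502810221775117447 = 5984571287650585489127, q_16 = 20·29658341833113035089 + 1341371189357068801 = 594508207851617770581 → 5984571287650585489127/594508207851617770581
APPEND 22: p_17 = 22·5984571287650585489127 + 298553423871440518584 = 131959121752184321279378, q_17 = 22·594508207851617770581 + 29658341833113035089 = 13108838914568703987871 → 131959121752184321279378/13108838914568703987871
APPEND 42: p_18 = 42·131959121752184321279378 + 5984571287650585489127 = 5548267684879392079223003, q_18 = 42·13108838914568703987871 + 594508207851617770581 = 551165742619737185261163 → 5548267684879392079223003/551165742619737185261163
APPEND 44: p_19 = 44·5548267684879392079223003 + 131959121752184321279378 = 244255737256445435807091510, q_19 = 44·551165742619737185261163 + 13108838914568703987871 = 24264401514183004855479043 → 244255737256445435807091510/24264401514183004855479043

10/1
151/15
2728/271
195802/19451
2559217/254233
48820925/4849878
1516007892/150600451
1828156495760/181609340039
1632476997545507/162170509385105
78419290283704697/7790184039375598
1491598992387934750/148175667257521467
298553423871440518584/29658341833113035089
5984571287650585489127/594508207851617770581
131959121752184321279378/13108838914568703987871
5548267684879392079223003/551165742619737185261163
244255737256445435807091510/24264401514183004855479043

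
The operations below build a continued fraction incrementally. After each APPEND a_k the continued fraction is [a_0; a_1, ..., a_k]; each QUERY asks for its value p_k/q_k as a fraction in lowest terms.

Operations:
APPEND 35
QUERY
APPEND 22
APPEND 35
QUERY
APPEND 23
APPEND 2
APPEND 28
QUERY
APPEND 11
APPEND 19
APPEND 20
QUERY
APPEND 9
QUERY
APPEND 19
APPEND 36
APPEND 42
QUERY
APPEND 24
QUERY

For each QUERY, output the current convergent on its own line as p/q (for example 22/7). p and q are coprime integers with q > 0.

APPEND 35: p_0 = 35·1 + 0 = 35, q_0 = 35·0 + 1 = 1 → 35/1
APPEND 22: p_1 = 22·35 + 1 = 771, q_1 = 22·1 + 0 = 22 → 771/22
APPEND 35: p_2 = 35·771 + 35 = 27020, q_2 = 35·22 + 1 = 771 → 27020/771
APPEND 23: p_3 = 23·27020 + 771 = 622231, q_3 = 23·771 + 22 = 17755 → 622231/17755
APPEND 2: p_4 = 2·622231 + 27020 = 1271482, q_4 = 2·17755 + 771 = 36281 → 1271482/36281
APPEND 28: p_5 = 28·1271482 + 622231 = 36223727, q_5 = 28·36281 + 17755 = 1033623 → 36223727/1033623
APPEND 11: p_6 = 11·36223727 + 1271482 = 399732479, q_6 = 11·1033623 + 36281 = 11406134 → 399732479/11406134
APPEND 19: p_7 = 19·399732479 + 36223727 = 7631140828, q_7 = 19·11406134 + 1033623 = 217750169 → 7631140828/217750169
APPEND 20: p_8 = 20·7631140828 + 399732479 = 153022549039, q_8 = 20·217750169 + 11406134 = 4366409514 → 153022549039/4366409514
APPEND 9: p_9 = 9·153022549039 + 7631140828 = 1384834082179, q_9 = 9·4366409514 + 217750169 = 39515435795 → 1384834082179/39515435795
APPEND 19: p_10 = 19·1384834082179 + 153022549039 = 26464870110440, q_10 = 19·39515435795 + 4366409514 = 755159689619 → 26464870110440/755159689619
APPEND 36: p_11 = 36·26464870110440 + 1384834082179 = 954120158058019, q_11 = 36·755159689619 + 39515435795 = 27225264262079 → 954120158058019/27225264262079
APPEND 42: p_12 = 42·954120158058019 + 26464870110440 = 40099511508547238, q_12 = 42·27225264262079 + 755159689619 = 1144216258696937 → 40099511508547238/1144216258696937
APPEND 24: p_13 = 24·40099511508547238 + 954120158058019 = 963342396363191731, q_13 = 24·1144216258696937 + 27225264262079 = 27488415472988567 → 963342396363191731/27488415472988567

35/1
27020/771
36223727/1033623
153022549039/4366409514
1384834082179/39515435795
40099511508547238/1144216258696937
963342396363191731/27488415472988567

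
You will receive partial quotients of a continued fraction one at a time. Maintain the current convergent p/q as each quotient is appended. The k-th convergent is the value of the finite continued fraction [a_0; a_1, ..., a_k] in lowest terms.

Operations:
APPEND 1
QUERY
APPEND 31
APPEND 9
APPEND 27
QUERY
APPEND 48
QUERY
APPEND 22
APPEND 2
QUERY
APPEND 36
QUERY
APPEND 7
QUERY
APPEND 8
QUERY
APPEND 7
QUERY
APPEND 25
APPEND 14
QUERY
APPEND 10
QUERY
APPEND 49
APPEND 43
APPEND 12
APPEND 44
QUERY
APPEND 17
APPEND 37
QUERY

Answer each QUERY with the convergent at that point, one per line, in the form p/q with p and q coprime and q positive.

APPEND 1: p_0 = 1·1 + 0 = 1, q_0 = 1·0 + 1 = 1 → 1/1
APPEND 31: p_1 = 31·1 + 1 = 32, q_1 = 31·1 + 0 = 31 → 32/31
APPEND 9: p_2 = 9·32 + 1 = 289, q_2 = 9·31 + 1 = 280 → 289/280
APPEND 27: p_3 = 27·289 + 32 = 7835, q_3 = 27·280 + 31 = 7591 → 7835/7591
APPEND 48: p_4 = 48·7835 + 289 = 376369, q_4 = 48·7591 + 280 = 364648 → 376369/364648
APPEND 22: p_5 = 22·376369 + 7835 = 8287953, q_5 = 22·364648 + 7591 = 8029847 → 8287953/8029847
APPEND 2: p_6 = 2·8287953 + 376369 = 16952275, q_6 = 2·8029847 + 364648 = 16424342 → 16952275/16424342
APPEND 36: p_7 = 36·16952275 + 8287953 = 618569853, q_7 = 36·16424342 + 8029847 = 599306159 → 618569853/599306159
APPEND 7: p_8 = 7·618569853 + 16952275 = 4346941246, q_8 = 7·599306159 + 16424342 = 4211567455 → 4346941246/4211567455
APPEND 8: p_9 = 8·4346941246 + 618569853 = 35394099821, q_9 = 8·4211567455 + 599306159 = 34291845799 → 35394099821/34291845799
APPEND 7: p_10 = 7·35394099821 + 4346941246 = 252105639993, q_10 = 7·34291845799 + 4211567455 = 244254488048 → 252105639993/244254488048
APPEND 25: p_11 = 25·252105639993 + 35394099821 = 6338035099646, q_11 = 25·244254488048 + 34291845799 = 6140654046999 → 6338035099646/6140654046999
APPEND 14: p_12 = 14·6338035099646 + 252105639993 = 88984597035037, q_12 = 14·6140654046999 + 244254488048 = 86213411146034 → 88984597035037/86213411146034
APPEND 10: p_13 = 10·88984597035037 + 6338035099646 = 896184005450016, q_13 = 10·86213411146034 + 6140654046999 = 868274765507339 → 896184005450016/868274765507339
APPEND 49: p_14 = 49·896184005450016 + 88984597035037 = 44002000864085821, q_14 = 49·868274765507339 + 86213411146034 = 42631676921005645 → 44002000864085821/42631676921005645
APPEND 43: p_15 = 43·44002000864085821 + 896184005450016 = 1892982221161140319, q_15 = 43·42631676921005645 + 868274765507339 = 1834030382368750074 → 1892982221161140319/1834030382368750074
APPEND 12: p_16 = 12·1892982221161140319 + 44002000864085821 = 22759788654797769649, q_16 = 12·1834030382368750074 + 42631676921005645 = 22050996265346006533 → 22759788654797769649/22050996265346006533
APPEND 44: p_17 = 44·22759788654797769649 + 1892982221161140319 = 1003323683032263004875, q_17 = 44·22050996265346006533 + 1834030382368750074 = 972077866057593037526 → 1003323683032263004875/972077866057593037526
APPEND 17: p_18 = 17·1003323683032263004875 + 22759788654797769649 = 17079262400203268852524, q_18 = 17·972077866057593037526 + 22050996265346006533 = 16547374719244427644475 → 17079262400203268852524/16547374719244427644475
APPEND 37: p_19 = 37·17079262400203268852524 + 1003323683032263004875 = 632936032490553210548263, q_19 = 37·16547374719244427644475 + 972077866057593037526 = 613224942478101415883101 → 632936032490553210548263/613224942478101415883101

1/1
7835/7591
376369/364648
16952275/16424342
618569853/599306159
4346941246/4211567455
35394099821/34291845799
252105639993/244254488048
88984597035037/86213411146034
896184005450016/868274765507339
1003323683032263004875/972077866057593037526
632936032490553210548263/613224942478101415883101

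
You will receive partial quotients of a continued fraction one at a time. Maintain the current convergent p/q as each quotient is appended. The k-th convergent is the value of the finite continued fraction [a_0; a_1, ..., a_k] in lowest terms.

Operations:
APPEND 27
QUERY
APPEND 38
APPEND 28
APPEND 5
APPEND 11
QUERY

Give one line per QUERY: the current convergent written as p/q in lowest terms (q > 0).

APPEND 27: p_0 = 27·1 + 0 = 27, q_0 = 27·0 + 1 = 1 → 27/1
APPEND 38: p_1 = 38·27 + 1 = 1027, q_1 = 38·1 + 0 = 38 → 1027/38
APPEND 28: p_2 = 28·1027 + 27 = 28783, q_2 = 28·38 + 1 = 1065 → 28783/1065
APPEND 5: p_3 = 5·28783 + 1027 = 144942, q_3 = 5·1065 + 38 = 5363 → 144942/5363
APPEND 11: p_4 = 11·144942 + 28783 = 1623145, q_4 = 11·5363 + 1065 = 60058 → 1623145/60058

27/1
1623145/60058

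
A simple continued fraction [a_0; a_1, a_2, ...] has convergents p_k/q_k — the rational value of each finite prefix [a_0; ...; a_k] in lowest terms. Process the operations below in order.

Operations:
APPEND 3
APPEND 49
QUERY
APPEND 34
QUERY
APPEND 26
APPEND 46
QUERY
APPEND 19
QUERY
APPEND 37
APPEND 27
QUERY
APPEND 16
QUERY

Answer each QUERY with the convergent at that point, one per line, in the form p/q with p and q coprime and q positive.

APPEND 3: p_0 = 3·1 + 0 = 3, q_0 = 3·0 + 1 = 1 → 3/1
APPEND 49: p_1 = 49·3 + 1 = 148, q_1 = 49·1 + 0 = 49 → 148/49
APPEND 34: p_2 = 34·148 + 3 = 5035, q_2 = 34·49 + 1 = 1667 → 5035/1667
APPEND 26: p_3 = 26·5035 + 148 = 131058, q_3 = 26·1667 + 49 = 43391 → 131058/43391
APPEND 46: p_4 = 46·131058 + 5035 = 6033703, q_4 = 46·43391 + 1667 = 1997653 → 6033703/1997653
APPEND 19: p_5 = 19·6033703 + 131058 = 114771415, q_5 = 19·1997653 + 43391 = 37998798 → 114771415/37998798
APPEND 37: p_6 = 37·114771415 + 6033703 = 4252576058, q_6 = 37·37998798 + 1997653 = 1407953179 → 4252576058/1407953179
APPEND 27: p_7 = 27·4252576058 + 114771415 = 114934324981, q_7 = 27·1407953179 + 37998798 = 38052734631 → 114934324981/38052734631
APPEND 16: p_8 = 16·114934324981 + 4252576058 = 1843201775754, q_8 = 16·38052734631 + 1407953179 = 610251707275 → 1843201775754/610251707275

148/49
5035/1667
6033703/1997653
114771415/37998798
114934324981/38052734631
1843201775754/610251707275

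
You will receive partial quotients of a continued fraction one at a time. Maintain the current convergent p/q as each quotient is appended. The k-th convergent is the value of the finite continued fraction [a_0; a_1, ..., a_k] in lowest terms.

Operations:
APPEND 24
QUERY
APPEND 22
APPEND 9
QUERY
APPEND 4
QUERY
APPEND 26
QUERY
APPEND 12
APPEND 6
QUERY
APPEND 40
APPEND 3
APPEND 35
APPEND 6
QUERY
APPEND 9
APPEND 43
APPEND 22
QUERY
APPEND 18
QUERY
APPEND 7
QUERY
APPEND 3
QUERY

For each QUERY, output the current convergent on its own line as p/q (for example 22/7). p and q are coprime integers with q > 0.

24/1
4785/199
19669/818
516179/21467
37799081/1571999
978090745514/40677117887
8511435920292649/353976033313194
153592322513169825/6387641471981299
1083657693512481424/45067466337182287
3404565403050614097/141590040483528160

APPEND 24: p_0 = 24·1 + 0 = 24, q_0 = 24·0 + 1 = 1 → 24/1
APPEND 22: p_1 = 22·24 + 1 = 529, q_1 = 22·1 + 0 = 22 → 529/22
APPEND 9: p_2 = 9·529 + 24 = 4785, q_2 = 9·22 + 1 = 199 → 4785/199
APPEND 4: p_3 = 4·4785 + 529 = 19669, q_3 = 4·199 + 22 = 818 → 19669/818
APPEND 26: p_4 = 26·19669 + 4785 = 516179, q_4 = 26·818 + 199 = 21467 → 516179/21467
APPEND 12: p_5 = 12·516179 + 19669 = 6213817, q_5 = 12·21467 + 818 = 258422 → 6213817/258422
APPEND 6: p_6 = 6·6213817 + 516179 = 37799081, q_6 = 6·258422 + 21467 = 1571999 → 37799081/1571999
APPEND 40: p_7 = 40·37799081 + 6213817 = 1518177057, q_7 = 40·1571999 + 258422 = 63138382 → 1518177057/63138382
APPEND 3: p_8 = 3·1518177057 + 37799081 = 4592330252, q_8 = 3·63138382 + 1571999 = 190987145 → 4592330252/190987145
APPEND 35: p_9 = 35·4592330252 + 1518177057 = 162249735877, q_9 = 35·190987145 + 63138382 = 6747688457 → 162249735877/6747688457
APPEND 6: p_10 = 6·162249735877 + 4592330252 = 978090745514, q_10 = 6·6747688457 + 190987145 = 40677117887 → 978090745514/40677117887
APPEND 9: p_11 = 9·978090745514 + 162249735877 = 8965066445503, q_11 = 9·40677117887 + 6747688457 = 372841749440 → 8965066445503/372841749440
APPEND 43: p_12 = 43·8965066445503 + 978090745514 = 386475947902143, q_12 = 43·372841749440 + 40677117887 = 16072872343807 → 386475947902143/16072872343807
APPEND 22: p_13 = 22·386475947902143 + 8965066445503 = 8511435920292649, q_13 = 22·16072872343807 + 372841749440 = 353976033313194 → 8511435920292649/353976033313194
APPEND 18: p_14 = 18·8511435920292649 + 386475947902143 = 153592322513169825, q_14 = 18·353976033313194 + 16072872343807 = 6387641471981299 → 153592322513169825/6387641471981299
APPEND 7: p_15 = 7·153592322513169825 + 8511435920292649 = 1083657693512481424, q_15 = 7·6387641471981299 + 353976033313194 = 45067466337182287 → 1083657693512481424/45067466337182287
APPEND 3: p_16 = 3·1083657693512481424 + 153592322513169825 = 3404565403050614097, q_16 = 3·45067466337182287 + 6387641471981299 = 141590040483528160 → 3404565403050614097/141590040483528160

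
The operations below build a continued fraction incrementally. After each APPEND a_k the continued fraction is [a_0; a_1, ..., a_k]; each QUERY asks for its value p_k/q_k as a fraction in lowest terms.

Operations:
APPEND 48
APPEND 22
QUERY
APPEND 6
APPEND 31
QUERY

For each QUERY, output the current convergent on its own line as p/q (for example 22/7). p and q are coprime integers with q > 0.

1057/22
199147/4145

APPEND 48: p_0 = 48·1 + 0 = 48, q_0 = 48·0 + 1 = 1 → 48/1
APPEND 22: p_1 = 22·48 + 1 = 1057, q_1 = 22·1 + 0 = 22 → 1057/22
APPEND 6: p_2 = 6·1057 + 48 = 6390, q_2 = 6·22 + 1 = 133 → 6390/133
APPEND 31: p_3 = 31·6390 + 1057 = 199147, q_3 = 31·133 + 22 = 4145 → 199147/4145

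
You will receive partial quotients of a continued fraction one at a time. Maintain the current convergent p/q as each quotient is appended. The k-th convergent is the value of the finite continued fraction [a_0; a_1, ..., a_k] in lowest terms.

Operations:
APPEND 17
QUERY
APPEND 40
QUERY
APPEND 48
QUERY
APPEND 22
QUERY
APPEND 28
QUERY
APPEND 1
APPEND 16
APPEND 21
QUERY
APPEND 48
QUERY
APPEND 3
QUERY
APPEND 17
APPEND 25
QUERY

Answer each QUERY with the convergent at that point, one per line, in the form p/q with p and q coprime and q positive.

17/1
681/40
32705/1921
720191/42302
20198053/1186377
7473607341/438978740
359088042325/21091824761
1084737734316/63714453023
471075475876741/27669652606823

APPEND 17: p_0 = 17·1 + 0 = 17, q_0 = 17·0 + 1 = 1 → 17/1
APPEND 40: p_1 = 40·17 + 1 = 681, q_1 = 40·1 + 0 = 40 → 681/40
APPEND 48: p_2 = 48·681 + 17 = 32705, q_2 = 48·40 + 1 = 1921 → 32705/1921
APPEND 22: p_3 = 22·32705 + 681 = 720191, q_3 = 22·1921 + 40 = 42302 → 720191/42302
APPEND 28: p_4 = 28·720191 + 32705 = 20198053, q_4 = 28·42302 + 1921 = 1186377 → 20198053/1186377
APPEND 1: p_5 = 1·20198053 + 720191 = 20918244, q_5 = 1·1186377 + 42302 = 1228679 → 20918244/1228679
APPEND 16: p_6 = 16·20918244 + 20198053 = 354889957, q_6 = 16·1228679 + 1186377 = 20845241 → 354889957/20845241
APPEND 21: p_7 = 21·354889957 + 20918244 = 7473607341, q_7 = 21·20845241 + 1228679 = 438978740 → 7473607341/438978740
APPEND 48: p_8 = 48·7473607341 + 354889957 = 359088042325, q_8 = 48·438978740 + 20845241 = 21091824761 → 359088042325/21091824761
APPEND 3: p_9 = 3·359088042325 + 7473607341 = 1084737734316, q_9 = 3·21091824761 + 438978740 = 63714453023 → 1084737734316/63714453023
APPEND 17: p_10 = 17·1084737734316 + 359088042325 = 18799629525697, q_10 = 17·63714453023 + 21091824761 = 1104237526152 → 18799629525697/1104237526152
APPEND 25: p_11 = 25·18799629525697 + 1084737734316 = 471075475876741, q_11 = 25·1104237526152 + 63714453023 = 27669652606823 → 471075475876741/27669652606823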